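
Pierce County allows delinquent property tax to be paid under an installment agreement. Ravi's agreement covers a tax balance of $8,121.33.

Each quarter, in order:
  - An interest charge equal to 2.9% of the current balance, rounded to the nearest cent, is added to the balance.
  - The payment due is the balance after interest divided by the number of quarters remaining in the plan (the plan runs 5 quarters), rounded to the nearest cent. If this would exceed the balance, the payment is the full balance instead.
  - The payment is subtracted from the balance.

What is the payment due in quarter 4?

# | Opening | Interest | Payment | End bal
1 | $8,121.33 | $235.52 | $1,671.37 | $6,685.48
2 | $6,685.48 | $193.88 | $1,719.84 | $5,159.52
3 | $5,159.52 | $149.63 | $1,769.72 | $3,539.43
4 | $3,539.43 | $102.64 | $1,821.04 | $1,821.03

$1,821.04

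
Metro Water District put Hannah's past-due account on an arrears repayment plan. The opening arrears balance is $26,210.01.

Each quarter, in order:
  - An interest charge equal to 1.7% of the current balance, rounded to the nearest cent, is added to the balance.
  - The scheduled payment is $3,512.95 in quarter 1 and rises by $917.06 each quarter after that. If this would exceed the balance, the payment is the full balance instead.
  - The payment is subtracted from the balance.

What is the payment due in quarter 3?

$5,347.07

Quarter 1: opening $26,210.01; interest $445.57 → $26,655.58; payment $3,512.95; balance $23,142.63
Quarter 2: opening $23,142.63; interest $393.42 → $23,536.05; payment $4,430.01; balance $19,106.04
Quarter 3: opening $19,106.04; interest $324.80 → $19,430.84; payment $5,347.07; balance $14,083.77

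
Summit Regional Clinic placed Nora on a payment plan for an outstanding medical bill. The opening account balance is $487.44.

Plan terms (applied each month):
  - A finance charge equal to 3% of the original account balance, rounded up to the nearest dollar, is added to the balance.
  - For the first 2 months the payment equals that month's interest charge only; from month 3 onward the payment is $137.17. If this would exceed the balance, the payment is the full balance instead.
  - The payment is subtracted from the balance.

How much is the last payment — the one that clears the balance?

# | Opening | Interest | Payment | End bal
1 | $487.44 | $15.00 | $15.00 | $487.44
2 | $487.44 | $15.00 | $15.00 | $487.44
3 | $487.44 | $15.00 | $137.17 | $365.27
4 | $365.27 | $15.00 | $137.17 | $243.10
5 | $243.10 | $15.00 | $137.17 | $120.93
6 | $120.93 | $15.00 | $135.93 | $0.00

$135.93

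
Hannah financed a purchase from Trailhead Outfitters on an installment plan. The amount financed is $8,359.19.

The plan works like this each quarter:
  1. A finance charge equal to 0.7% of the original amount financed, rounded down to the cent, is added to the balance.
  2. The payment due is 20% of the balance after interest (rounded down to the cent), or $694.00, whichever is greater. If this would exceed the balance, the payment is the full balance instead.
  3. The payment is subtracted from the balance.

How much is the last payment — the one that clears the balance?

# | Opening | Interest | Payment | End bal
1 | $8,359.19 | $58.51 | $1,683.54 | $6,734.16
2 | $6,734.16 | $58.51 | $1,358.53 | $5,434.14
3 | $5,434.14 | $58.51 | $1,098.53 | $4,394.12
4 | $4,394.12 | $58.51 | $890.52 | $3,562.11
5 | $3,562.11 | $58.51 | $724.12 | $2,896.50
6 | $2,896.50 | $58.51 | $694.00 | $2,261.01
7 | $2,261.01 | $58.51 | $694.00 | $1,625.52
8 | $1,625.52 | $58.51 | $694.00 | $990.03
9 | $990.03 | $58.51 | $694.00 | $354.54
10 | $354.54 | $58.51 | $413.05 | $0.00

$413.05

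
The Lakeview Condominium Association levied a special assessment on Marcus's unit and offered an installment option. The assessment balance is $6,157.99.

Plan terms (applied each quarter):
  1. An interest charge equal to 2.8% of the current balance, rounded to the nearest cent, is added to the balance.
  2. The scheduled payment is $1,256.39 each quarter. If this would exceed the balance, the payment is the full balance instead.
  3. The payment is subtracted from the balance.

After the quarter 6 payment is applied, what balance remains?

$0.00

# | Opening | Interest | Payment | End bal
1 | $6,157.99 | $172.42 | $1,256.39 | $5,074.02
2 | $5,074.02 | $142.07 | $1,256.39 | $3,959.70
3 | $3,959.70 | $110.87 | $1,256.39 | $2,814.18
4 | $2,814.18 | $78.80 | $1,256.39 | $1,636.59
5 | $1,636.59 | $45.82 | $1,256.39 | $426.02
6 | $426.02 | $11.93 | $437.95 | $0.00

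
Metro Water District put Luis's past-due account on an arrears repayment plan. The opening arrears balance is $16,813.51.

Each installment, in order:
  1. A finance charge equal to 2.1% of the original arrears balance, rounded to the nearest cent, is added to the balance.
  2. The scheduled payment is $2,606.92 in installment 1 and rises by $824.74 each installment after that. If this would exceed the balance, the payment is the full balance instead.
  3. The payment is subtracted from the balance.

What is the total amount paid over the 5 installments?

Installment 1: opening $16,813.51; interest $353.08 → $17,166.59; payment $2,606.92; balance $14,559.67
Installment 2: opening $14,559.67; interest $353.08 → $14,912.75; payment $3,431.66; balance $11,481.09
Installment 3: opening $11,481.09; interest $353.08 → $11,834.17; payment $4,256.40; balance $7,577.77
Installment 4: opening $7,577.77; interest $353.08 → $7,930.85; payment $5,081.14; balance $2,849.71
Installment 5: opening $2,849.71; interest $353.08 → $3,202.79; payment $3,202.79; balance $0.00
Total paid: $18,578.91

$18,578.91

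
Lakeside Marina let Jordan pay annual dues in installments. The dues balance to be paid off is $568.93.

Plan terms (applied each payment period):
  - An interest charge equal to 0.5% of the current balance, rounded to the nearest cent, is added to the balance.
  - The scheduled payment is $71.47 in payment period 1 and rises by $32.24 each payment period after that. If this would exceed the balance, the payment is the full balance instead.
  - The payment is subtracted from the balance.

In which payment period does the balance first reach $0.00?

5

Payment period 1: $568.93 +$2.84 interest = $571.77; pay $71.47 → $500.30
Payment period 2: $500.30 +$2.50 interest = $502.80; pay $103.71 → $399.09
Payment period 3: $399.09 +$2.00 interest = $401.09; pay $135.95 → $265.14
Payment period 4: $265.14 +$1.33 interest = $266.47; pay $168.19 → $98.28
Payment period 5: $98.28 +$0.49 interest = $98.77; pay $98.77 → $0.00
Balance reaches $0.00 in payment period 5.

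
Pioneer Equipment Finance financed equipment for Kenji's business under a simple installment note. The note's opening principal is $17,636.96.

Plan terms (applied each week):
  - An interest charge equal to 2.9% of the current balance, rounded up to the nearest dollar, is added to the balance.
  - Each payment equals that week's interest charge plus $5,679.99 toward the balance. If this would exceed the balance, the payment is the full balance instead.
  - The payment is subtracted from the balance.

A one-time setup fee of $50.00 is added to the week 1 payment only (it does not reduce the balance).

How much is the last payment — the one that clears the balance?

Week 1: opening $17,636.96; interest $512.00 → $18,148.96; payment $6,191.99 (+ $50.00 fee); balance $11,956.97
Week 2: opening $11,956.97; interest $347.00 → $12,303.97; payment $6,026.99; balance $6,276.98
Week 3: opening $6,276.98; interest $183.00 → $6,459.98; payment $5,862.99; balance $596.99
Week 4: opening $596.99; interest $18.00 → $614.99; payment $614.99; balance $0.00

$614.99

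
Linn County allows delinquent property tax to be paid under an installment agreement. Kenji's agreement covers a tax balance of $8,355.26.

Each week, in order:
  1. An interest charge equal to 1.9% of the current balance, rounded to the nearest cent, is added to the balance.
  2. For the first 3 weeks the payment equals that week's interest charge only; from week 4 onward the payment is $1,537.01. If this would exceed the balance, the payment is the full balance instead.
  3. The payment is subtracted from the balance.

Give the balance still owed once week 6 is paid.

$4,141.42

Week 1: $8,355.26 +$158.75 interest = $8,514.01; pay $158.75 → $8,355.26
Week 2: $8,355.26 +$158.75 interest = $8,514.01; pay $158.75 → $8,355.26
Week 3: $8,355.26 +$158.75 interest = $8,514.01; pay $158.75 → $8,355.26
Week 4: $8,355.26 +$158.75 interest = $8,514.01; pay $1,537.01 → $6,977.00
Week 5: $6,977.00 +$132.56 interest = $7,109.56; pay $1,537.01 → $5,572.55
Week 6: $5,572.55 +$105.88 interest = $5,678.43; pay $1,537.01 → $4,141.42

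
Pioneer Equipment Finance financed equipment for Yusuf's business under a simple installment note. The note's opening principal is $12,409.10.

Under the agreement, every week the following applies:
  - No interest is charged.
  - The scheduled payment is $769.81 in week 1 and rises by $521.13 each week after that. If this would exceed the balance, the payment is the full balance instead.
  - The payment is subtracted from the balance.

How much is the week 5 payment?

$2,854.33

Week 1: opening $12,409.10; payment $769.81; balance $11,639.29
Week 2: opening $11,639.29; payment $1,290.94; balance $10,348.35
Week 3: opening $10,348.35; payment $1,812.07; balance $8,536.28
Week 4: opening $8,536.28; payment $2,333.20; balance $6,203.08
Week 5: opening $6,203.08; payment $2,854.33; balance $3,348.75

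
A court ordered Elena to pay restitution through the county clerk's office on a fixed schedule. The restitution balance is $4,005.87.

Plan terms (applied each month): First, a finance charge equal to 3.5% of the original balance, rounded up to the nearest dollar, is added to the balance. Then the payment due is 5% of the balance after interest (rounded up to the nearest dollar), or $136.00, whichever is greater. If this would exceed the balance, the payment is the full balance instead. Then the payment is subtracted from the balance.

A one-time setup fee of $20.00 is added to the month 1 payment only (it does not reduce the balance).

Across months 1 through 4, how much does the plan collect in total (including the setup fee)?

Month 1: $4,005.87 +$141.00 interest = $4,146.87; pay $208.00 (+ $20.00 fee) → $3,938.87
Month 2: $3,938.87 +$141.00 interest = $4,079.87; pay $204.00 → $3,875.87
Month 3: $3,875.87 +$141.00 interest = $4,016.87; pay $201.00 → $3,815.87
Month 4: $3,815.87 +$141.00 interest = $3,956.87; pay $198.00 → $3,758.87
Total paid: $831.00

$831.00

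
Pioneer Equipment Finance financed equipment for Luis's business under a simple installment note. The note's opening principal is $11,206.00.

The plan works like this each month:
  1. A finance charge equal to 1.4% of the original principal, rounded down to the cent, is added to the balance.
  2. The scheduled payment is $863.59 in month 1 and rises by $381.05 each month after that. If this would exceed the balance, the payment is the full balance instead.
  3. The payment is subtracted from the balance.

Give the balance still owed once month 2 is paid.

$9,411.53

# | Opening | Interest | Payment | End bal
1 | $11,206.00 | $156.88 | $863.59 | $10,499.29
2 | $10,499.29 | $156.88 | $1,244.64 | $9,411.53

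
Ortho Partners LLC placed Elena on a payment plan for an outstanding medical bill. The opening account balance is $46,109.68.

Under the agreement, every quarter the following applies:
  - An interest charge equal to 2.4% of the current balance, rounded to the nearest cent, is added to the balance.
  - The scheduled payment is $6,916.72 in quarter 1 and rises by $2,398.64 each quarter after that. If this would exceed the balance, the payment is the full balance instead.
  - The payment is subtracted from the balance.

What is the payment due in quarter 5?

$7,573.21

Quarter 1: opening $46,109.68; interest $1,106.63 → $47,216.31; payment $6,916.72; balance $40,299.59
Quarter 2: opening $40,299.59; interest $967.19 → $41,266.78; payment $9,315.36; balance $31,951.42
Quarter 3: opening $31,951.42; interest $766.83 → $32,718.25; payment $11,714.00; balance $21,004.25
Quarter 4: opening $21,004.25; interest $504.10 → $21,508.35; payment $14,112.64; balance $7,395.71
Quarter 5: opening $7,395.71; interest $177.50 → $7,573.21; payment $7,573.21; balance $0.00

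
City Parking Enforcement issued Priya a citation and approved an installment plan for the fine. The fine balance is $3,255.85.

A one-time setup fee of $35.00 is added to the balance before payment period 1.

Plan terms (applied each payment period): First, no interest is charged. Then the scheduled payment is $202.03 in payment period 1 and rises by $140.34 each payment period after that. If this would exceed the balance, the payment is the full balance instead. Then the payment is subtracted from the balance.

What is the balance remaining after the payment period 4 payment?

$1,640.69

Payment period 1: opening $3,290.85; payment $202.03; balance $3,088.82
Payment period 2: opening $3,088.82; payment $342.37; balance $2,746.45
Payment period 3: opening $2,746.45; payment $482.71; balance $2,263.74
Payment period 4: opening $2,263.74; payment $623.05; balance $1,640.69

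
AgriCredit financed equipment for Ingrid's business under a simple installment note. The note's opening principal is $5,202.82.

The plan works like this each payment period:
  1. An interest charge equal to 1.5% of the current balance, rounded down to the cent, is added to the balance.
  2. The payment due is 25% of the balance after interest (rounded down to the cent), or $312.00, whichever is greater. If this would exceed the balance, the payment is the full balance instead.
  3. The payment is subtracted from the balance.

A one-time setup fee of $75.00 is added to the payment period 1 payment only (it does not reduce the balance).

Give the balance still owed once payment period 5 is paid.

# | Opening | Interest | Payment | Fee | End bal
1 | $5,202.82 | $78.04 | $1,320.21 | $75.00 | $3,960.65
2 | $3,960.65 | $59.40 | $1,005.01 | — | $3,015.04
3 | $3,015.04 | $45.22 | $765.06 | — | $2,295.20
4 | $2,295.20 | $34.42 | $582.40 | — | $1,747.22
5 | $1,747.22 | $26.20 | $443.35 | — | $1,330.07

$1,330.07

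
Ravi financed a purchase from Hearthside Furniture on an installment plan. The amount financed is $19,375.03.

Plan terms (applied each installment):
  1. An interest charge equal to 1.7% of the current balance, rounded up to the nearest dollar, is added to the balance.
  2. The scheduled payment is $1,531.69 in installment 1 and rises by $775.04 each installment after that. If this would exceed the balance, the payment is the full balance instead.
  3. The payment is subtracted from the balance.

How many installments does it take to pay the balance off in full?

6

# | Opening | Interest | Payment | End bal
1 | $19,375.03 | $330.00 | $1,531.69 | $18,173.34
2 | $18,173.34 | $309.00 | $2,306.73 | $16,175.61
3 | $16,175.61 | $275.00 | $3,081.77 | $13,368.84
4 | $13,368.84 | $228.00 | $3,856.81 | $9,740.03
5 | $9,740.03 | $166.00 | $4,631.85 | $5,274.18
6 | $5,274.18 | $90.00 | $5,364.18 | $0.00
Balance reaches $0.00 in installment 6.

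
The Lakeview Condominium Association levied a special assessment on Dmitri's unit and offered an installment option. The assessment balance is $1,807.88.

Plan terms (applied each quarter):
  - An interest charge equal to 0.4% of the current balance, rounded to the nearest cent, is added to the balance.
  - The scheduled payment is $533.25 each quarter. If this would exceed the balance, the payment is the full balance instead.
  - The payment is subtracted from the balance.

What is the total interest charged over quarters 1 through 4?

Quarter 1: $1,807.88 +$7.23 interest = $1,815.11; pay $533.25 → $1,281.86
Quarter 2: $1,281.86 +$5.13 interest = $1,286.99; pay $533.25 → $753.74
Quarter 3: $753.74 +$3.01 interest = $756.75; pay $533.25 → $223.50
Quarter 4: $223.50 +$0.89 interest = $224.39; pay $224.39 → $0.00
Total interest: $7.23 + $5.13 + $3.01 + $0.89 = $16.26

$16.26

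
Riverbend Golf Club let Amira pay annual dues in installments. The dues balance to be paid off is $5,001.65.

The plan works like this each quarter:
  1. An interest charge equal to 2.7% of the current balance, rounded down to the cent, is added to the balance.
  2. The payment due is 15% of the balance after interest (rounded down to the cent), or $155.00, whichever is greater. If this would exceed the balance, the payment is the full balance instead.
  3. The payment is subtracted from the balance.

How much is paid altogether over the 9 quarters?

$4,279.25

# | Opening | Interest | Payment | End bal
1 | $5,001.65 | $135.04 | $770.50 | $4,366.19
2 | $4,366.19 | $117.88 | $672.61 | $3,811.46
3 | $3,811.46 | $102.90 | $587.15 | $3,327.21
4 | $3,327.21 | $89.83 | $512.55 | $2,904.49
5 | $2,904.49 | $78.42 | $447.43 | $2,535.48
6 | $2,535.48 | $68.45 | $390.58 | $2,213.35
7 | $2,213.35 | $59.76 | $340.96 | $1,932.15
8 | $1,932.15 | $52.16 | $297.64 | $1,686.67
9 | $1,686.67 | $45.54 | $259.83 | $1,472.38
Total paid: $4,279.25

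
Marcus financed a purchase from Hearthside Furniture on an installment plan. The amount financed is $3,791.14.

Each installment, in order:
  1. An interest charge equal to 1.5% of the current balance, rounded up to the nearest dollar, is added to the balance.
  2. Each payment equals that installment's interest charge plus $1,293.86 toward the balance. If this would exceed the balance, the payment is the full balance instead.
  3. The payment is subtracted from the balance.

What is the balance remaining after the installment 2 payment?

# | Opening | Interest | Payment | End bal
1 | $3,791.14 | $57.00 | $1,350.86 | $2,497.28
2 | $2,497.28 | $38.00 | $1,331.86 | $1,203.42

$1,203.42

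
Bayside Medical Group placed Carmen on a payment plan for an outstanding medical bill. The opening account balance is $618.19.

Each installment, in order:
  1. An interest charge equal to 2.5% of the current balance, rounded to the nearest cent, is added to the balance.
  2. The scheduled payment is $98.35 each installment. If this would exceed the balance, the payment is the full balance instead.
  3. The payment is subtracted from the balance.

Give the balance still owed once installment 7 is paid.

Installment 1: $618.19 +$15.45 interest = $633.64; pay $98.35 → $535.29
Installment 2: $535.29 +$13.38 interest = $548.67; pay $98.35 → $450.32
Installment 3: $450.32 +$11.26 interest = $461.58; pay $98.35 → $363.23
Installment 4: $363.23 +$9.08 interest = $372.31; pay $98.35 → $273.96
Installment 5: $273.96 +$6.85 interest = $280.81; pay $98.35 → $182.46
Installment 6: $182.46 +$4.56 interest = $187.02; pay $98.35 → $88.67
Installment 7: $88.67 +$2.22 interest = $90.89; pay $90.89 → $0.00

$0.00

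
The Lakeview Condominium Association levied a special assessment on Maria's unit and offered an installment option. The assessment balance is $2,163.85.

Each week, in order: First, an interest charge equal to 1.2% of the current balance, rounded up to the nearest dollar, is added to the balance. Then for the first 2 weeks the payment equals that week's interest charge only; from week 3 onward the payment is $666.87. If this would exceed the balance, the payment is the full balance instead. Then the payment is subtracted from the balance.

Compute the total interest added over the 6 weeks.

Week 1: $2,163.85 +$26.00 interest = $2,189.85; pay $26.00 → $2,163.85
Week 2: $2,163.85 +$26.00 interest = $2,189.85; pay $26.00 → $2,163.85
Week 3: $2,163.85 +$26.00 interest = $2,189.85; pay $666.87 → $1,522.98
Week 4: $1,522.98 +$19.00 interest = $1,541.98; pay $666.87 → $875.11
Week 5: $875.11 +$11.00 interest = $886.11; pay $666.87 → $219.24
Week 6: $219.24 +$3.00 interest = $222.24; pay $222.24 → $0.00
Total interest: $26.00 + $26.00 + $26.00 + $19.00 + $11.00 + $3.00 = $111.00

$111.00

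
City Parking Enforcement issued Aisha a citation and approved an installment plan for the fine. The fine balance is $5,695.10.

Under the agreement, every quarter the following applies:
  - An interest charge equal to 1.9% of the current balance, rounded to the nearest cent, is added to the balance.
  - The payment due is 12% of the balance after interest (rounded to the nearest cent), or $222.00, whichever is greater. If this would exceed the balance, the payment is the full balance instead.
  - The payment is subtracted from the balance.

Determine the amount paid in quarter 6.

Quarter 1: $5,695.10 +$108.21 interest = $5,803.31; pay $696.40 → $5,106.91
Quarter 2: $5,106.91 +$97.03 interest = $5,203.94; pay $624.47 → $4,579.47
Quarter 3: $4,579.47 +$87.01 interest = $4,666.48; pay $559.98 → $4,106.50
Quarter 4: $4,106.50 +$78.02 interest = $4,184.52; pay $502.14 → $3,682.38
Quarter 5: $3,682.38 +$69.97 interest = $3,752.35; pay $450.28 → $3,302.07
Quarter 6: $3,302.07 +$62.74 interest = $3,364.81; pay $403.78 → $2,961.03

$403.78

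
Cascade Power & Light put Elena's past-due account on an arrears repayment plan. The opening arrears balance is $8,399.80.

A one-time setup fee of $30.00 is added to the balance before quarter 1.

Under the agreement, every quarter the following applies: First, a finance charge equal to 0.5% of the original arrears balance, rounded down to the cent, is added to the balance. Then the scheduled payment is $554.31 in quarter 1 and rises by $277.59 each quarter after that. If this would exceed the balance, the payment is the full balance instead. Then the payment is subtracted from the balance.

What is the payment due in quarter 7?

$1,234.02

Quarter 1: $8,429.80 +$41.99 interest = $8,471.79; pay $554.31 → $7,917.48
Quarter 2: $7,917.48 +$41.99 interest = $7,959.47; pay $831.90 → $7,127.57
Quarter 3: $7,127.57 +$41.99 interest = $7,169.56; pay $1,109.49 → $6,060.07
Quarter 4: $6,060.07 +$41.99 interest = $6,102.06; pay $1,387.08 → $4,714.98
Quarter 5: $4,714.98 +$41.99 interest = $4,756.97; pay $1,664.67 → $3,092.30
Quarter 6: $3,092.30 +$41.99 interest = $3,134.29; pay $1,942.26 → $1,192.03
Quarter 7: $1,192.03 +$41.99 interest = $1,234.02; pay $1,234.02 → $0.00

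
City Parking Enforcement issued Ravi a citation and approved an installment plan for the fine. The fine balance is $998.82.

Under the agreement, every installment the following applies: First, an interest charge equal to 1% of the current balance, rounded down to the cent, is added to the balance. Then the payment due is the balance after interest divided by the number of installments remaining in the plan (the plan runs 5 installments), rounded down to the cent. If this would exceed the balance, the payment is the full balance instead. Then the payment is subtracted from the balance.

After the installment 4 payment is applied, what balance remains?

$207.88

Installment 1: opening $998.82; interest $9.98 → $1,008.80; payment $201.76; balance $807.04
Installment 2: opening $807.04; interest $8.07 → $815.11; payment $203.77; balance $611.34
Installment 3: opening $611.34; interest $6.11 → $617.45; payment $205.81; balance $411.64
Installment 4: opening $411.64; interest $4.11 → $415.75; payment $207.87; balance $207.88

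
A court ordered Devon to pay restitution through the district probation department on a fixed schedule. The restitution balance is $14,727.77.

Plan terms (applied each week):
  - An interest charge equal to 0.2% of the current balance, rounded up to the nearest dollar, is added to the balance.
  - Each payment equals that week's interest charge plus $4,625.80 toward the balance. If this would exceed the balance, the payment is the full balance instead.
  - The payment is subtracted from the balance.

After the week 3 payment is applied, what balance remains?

$850.37

Week 1: opening $14,727.77; interest $30.00 → $14,757.77; payment $4,655.80; balance $10,101.97
Week 2: opening $10,101.97; interest $21.00 → $10,122.97; payment $4,646.80; balance $5,476.17
Week 3: opening $5,476.17; interest $11.00 → $5,487.17; payment $4,636.80; balance $850.37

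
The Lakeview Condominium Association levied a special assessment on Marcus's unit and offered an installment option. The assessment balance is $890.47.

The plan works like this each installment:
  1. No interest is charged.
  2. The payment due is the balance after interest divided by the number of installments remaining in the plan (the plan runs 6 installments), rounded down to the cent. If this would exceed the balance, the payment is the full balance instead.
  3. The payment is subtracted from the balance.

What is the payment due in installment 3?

$148.41

# | Opening | Payment | End bal
1 | $890.47 | $148.41 | $742.06
2 | $742.06 | $148.41 | $593.65
3 | $593.65 | $148.41 | $445.24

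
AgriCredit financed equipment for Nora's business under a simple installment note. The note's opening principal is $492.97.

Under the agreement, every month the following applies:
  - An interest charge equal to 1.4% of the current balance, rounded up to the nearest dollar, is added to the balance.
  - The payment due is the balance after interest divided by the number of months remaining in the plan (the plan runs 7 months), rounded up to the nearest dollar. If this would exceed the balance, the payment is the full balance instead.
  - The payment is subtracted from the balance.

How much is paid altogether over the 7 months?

Month 1: opening $492.97; interest $7.00 → $499.97; payment $72.00; balance $427.97
Month 2: opening $427.97; interest $6.00 → $433.97; payment $73.00; balance $360.97
Month 3: opening $360.97; interest $6.00 → $366.97; payment $74.00; balance $292.97
Month 4: opening $292.97; interest $5.00 → $297.97; payment $75.00; balance $222.97
Month 5: opening $222.97; interest $4.00 → $226.97; payment $76.00; balance $150.97
Month 6: opening $150.97; interest $3.00 → $153.97; payment $77.00; balance $76.97
Month 7: opening $76.97; interest $2.00 → $78.97; payment $78.97; balance $0.00
Total paid: $525.97

$525.97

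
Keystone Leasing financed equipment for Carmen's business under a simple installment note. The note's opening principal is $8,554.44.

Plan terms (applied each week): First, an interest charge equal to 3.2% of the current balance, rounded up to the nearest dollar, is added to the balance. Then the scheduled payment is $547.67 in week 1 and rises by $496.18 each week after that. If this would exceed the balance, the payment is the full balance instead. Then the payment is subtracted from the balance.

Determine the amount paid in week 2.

$1,043.85

Week 1: opening $8,554.44; interest $274.00 → $8,828.44; payment $547.67; balance $8,280.77
Week 2: opening $8,280.77; interest $265.00 → $8,545.77; payment $1,043.85; balance $7,501.92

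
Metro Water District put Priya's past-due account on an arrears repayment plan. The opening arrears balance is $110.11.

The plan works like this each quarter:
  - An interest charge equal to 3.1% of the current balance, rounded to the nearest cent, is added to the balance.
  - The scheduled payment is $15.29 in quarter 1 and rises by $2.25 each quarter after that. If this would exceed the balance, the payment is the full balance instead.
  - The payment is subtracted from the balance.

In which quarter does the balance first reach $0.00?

# | Opening | Interest | Payment | End bal
1 | $110.11 | $3.41 | $15.29 | $98.23
2 | $98.23 | $3.05 | $17.54 | $83.74
3 | $83.74 | $2.60 | $19.79 | $66.55
4 | $66.55 | $2.06 | $22.04 | $46.57
5 | $46.57 | $1.44 | $24.29 | $23.72
6 | $23.72 | $0.74 | $24.46 | $0.00
Balance reaches $0.00 in quarter 6.

6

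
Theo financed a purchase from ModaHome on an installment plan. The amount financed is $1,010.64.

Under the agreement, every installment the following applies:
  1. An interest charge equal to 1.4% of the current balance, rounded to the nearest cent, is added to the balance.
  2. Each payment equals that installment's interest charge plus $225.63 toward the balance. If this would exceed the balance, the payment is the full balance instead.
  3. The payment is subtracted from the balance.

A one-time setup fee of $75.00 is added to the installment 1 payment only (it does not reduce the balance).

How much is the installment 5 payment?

$109.63

# | Opening | Interest | Payment | Fee | End bal
1 | $1,010.64 | $14.15 | $239.78 | $75.00 | $785.01
2 | $785.01 | $10.99 | $236.62 | — | $559.38
3 | $559.38 | $7.83 | $233.46 | — | $333.75
4 | $333.75 | $4.67 | $230.30 | — | $108.12
5 | $108.12 | $1.51 | $109.63 | — | $0.00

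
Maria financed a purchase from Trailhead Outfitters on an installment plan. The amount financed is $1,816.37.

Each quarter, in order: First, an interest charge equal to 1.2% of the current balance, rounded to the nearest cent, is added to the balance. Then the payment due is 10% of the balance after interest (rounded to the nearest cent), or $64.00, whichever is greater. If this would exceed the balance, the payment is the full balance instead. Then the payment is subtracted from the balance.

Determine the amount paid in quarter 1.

# | Opening | Interest | Payment | End bal
1 | $1,816.37 | $21.80 | $183.82 | $1,654.35

$183.82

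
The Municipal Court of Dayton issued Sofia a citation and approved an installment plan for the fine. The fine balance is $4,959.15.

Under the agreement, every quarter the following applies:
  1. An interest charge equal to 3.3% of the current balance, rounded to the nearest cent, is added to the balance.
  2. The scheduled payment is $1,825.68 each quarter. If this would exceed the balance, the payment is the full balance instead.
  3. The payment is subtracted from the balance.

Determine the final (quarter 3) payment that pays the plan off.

$1,632.39

Quarter 1: opening $4,959.15; interest $163.65 → $5,122.80; payment $1,825.68; balance $3,297.12
Quarter 2: opening $3,297.12; interest $108.80 → $3,405.92; payment $1,825.68; balance $1,580.24
Quarter 3: opening $1,580.24; interest $52.15 → $1,632.39; payment $1,632.39; balance $0.00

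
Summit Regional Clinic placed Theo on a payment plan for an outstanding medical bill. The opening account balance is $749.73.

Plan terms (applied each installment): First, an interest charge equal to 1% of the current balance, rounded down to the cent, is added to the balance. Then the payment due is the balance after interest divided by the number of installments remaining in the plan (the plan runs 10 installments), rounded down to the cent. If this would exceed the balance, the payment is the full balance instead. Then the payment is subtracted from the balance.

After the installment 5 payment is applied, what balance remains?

Installment 1: opening $749.73; interest $7.49 → $757.22; payment $75.72; balance $681.50
Installment 2: opening $681.50; interest $6.81 → $688.31; payment $76.47; balance $611.84
Installment 3: opening $611.84; interest $6.11 → $617.95; payment $77.24; balance $540.71
Installment 4: opening $540.71; interest $5.40 → $546.11; payment $78.01; balance $468.10
Installment 5: opening $468.10; interest $4.68 → $472.78; payment $78.79; balance $393.99

$393.99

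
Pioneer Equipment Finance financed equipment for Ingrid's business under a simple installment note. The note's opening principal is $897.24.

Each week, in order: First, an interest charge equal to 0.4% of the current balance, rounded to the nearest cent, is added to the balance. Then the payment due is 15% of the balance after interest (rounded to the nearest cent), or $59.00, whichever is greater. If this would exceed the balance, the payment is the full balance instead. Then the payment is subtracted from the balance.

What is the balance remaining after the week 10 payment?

$114.75

Week 1: opening $897.24; interest $3.59 → $900.83; payment $135.12; balance $765.71
Week 2: opening $765.71; interest $3.06 → $768.77; payment $115.32; balance $653.45
Week 3: opening $653.45; interest $2.61 → $656.06; payment $98.41; balance $557.65
Week 4: opening $557.65; interest $2.23 → $559.88; payment $83.98; balance $475.90
Week 5: opening $475.90; interest $1.90 → $477.80; payment $71.67; balance $406.13
Week 6: opening $406.13; interest $1.62 → $407.75; payment $61.16; balance $346.59
Week 7: opening $346.59; interest $1.39 → $347.98; payment $59.00; balance $288.98
Week 8: opening $288.98; interest $1.16 → $290.14; payment $59.00; balance $231.14
Week 9: opening $231.14; interest $0.92 → $232.06; payment $59.00; balance $173.06
Week 10: opening $173.06; interest $0.69 → $173.75; payment $59.00; balance $114.75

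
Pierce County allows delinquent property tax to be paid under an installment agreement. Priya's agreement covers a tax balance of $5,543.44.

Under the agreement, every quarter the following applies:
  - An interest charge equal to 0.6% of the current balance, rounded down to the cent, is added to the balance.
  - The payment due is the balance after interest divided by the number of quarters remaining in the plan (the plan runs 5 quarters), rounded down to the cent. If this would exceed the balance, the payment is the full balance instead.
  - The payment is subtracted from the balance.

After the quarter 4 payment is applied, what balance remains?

Quarter 1: opening $5,543.44; interest $33.26 → $5,576.70; payment $1,115.34; balance $4,461.36
Quarter 2: opening $4,461.36; interest $26.76 → $4,488.12; payment $1,122.03; balance $3,366.09
Quarter 3: opening $3,366.09; interest $20.19 → $3,386.28; payment $1,128.76; balance $2,257.52
Quarter 4: opening $2,257.52; interest $13.54 → $2,271.06; payment $1,135.53; balance $1,135.53

$1,135.53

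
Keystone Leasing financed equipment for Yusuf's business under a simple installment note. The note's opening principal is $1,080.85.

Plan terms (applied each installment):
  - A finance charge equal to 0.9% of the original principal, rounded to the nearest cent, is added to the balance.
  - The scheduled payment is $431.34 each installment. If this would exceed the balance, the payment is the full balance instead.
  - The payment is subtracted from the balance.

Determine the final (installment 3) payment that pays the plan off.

$247.36

# | Opening | Interest | Payment | End bal
1 | $1,080.85 | $9.73 | $431.34 | $659.24
2 | $659.24 | $9.73 | $431.34 | $237.63
3 | $237.63 | $9.73 | $247.36 | $0.00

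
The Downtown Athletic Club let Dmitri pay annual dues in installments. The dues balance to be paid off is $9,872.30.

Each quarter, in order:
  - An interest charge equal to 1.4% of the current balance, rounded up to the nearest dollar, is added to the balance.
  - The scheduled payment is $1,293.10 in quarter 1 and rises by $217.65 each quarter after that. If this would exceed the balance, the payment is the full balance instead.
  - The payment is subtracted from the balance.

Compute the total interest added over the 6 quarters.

$524.00

# | Opening | Interest | Payment | End bal
1 | $9,872.30 | $139.00 | $1,293.10 | $8,718.20
2 | $8,718.20 | $123.00 | $1,510.75 | $7,330.45
3 | $7,330.45 | $103.00 | $1,728.40 | $5,705.05
4 | $5,705.05 | $80.00 | $1,946.05 | $3,839.00
5 | $3,839.00 | $54.00 | $2,163.70 | $1,729.30
6 | $1,729.30 | $25.00 | $1,754.30 | $0.00
Total interest: $139.00 + $123.00 + $103.00 + $80.00 + $54.00 + $25.00 = $524.00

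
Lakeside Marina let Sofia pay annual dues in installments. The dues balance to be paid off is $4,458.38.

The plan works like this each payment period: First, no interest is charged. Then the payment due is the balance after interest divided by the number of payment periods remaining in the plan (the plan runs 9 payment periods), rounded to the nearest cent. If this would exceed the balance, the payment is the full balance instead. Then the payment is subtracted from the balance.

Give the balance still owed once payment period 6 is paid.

$1,486.12

Payment period 1: opening $4,458.38; payment $495.38; balance $3,963.00
Payment period 2: opening $3,963.00; payment $495.38; balance $3,467.62
Payment period 3: opening $3,467.62; payment $495.37; balance $2,972.25
Payment period 4: opening $2,972.25; payment $495.38; balance $2,476.87
Payment period 5: opening $2,476.87; payment $495.37; balance $1,981.50
Payment period 6: opening $1,981.50; payment $495.38; balance $1,486.12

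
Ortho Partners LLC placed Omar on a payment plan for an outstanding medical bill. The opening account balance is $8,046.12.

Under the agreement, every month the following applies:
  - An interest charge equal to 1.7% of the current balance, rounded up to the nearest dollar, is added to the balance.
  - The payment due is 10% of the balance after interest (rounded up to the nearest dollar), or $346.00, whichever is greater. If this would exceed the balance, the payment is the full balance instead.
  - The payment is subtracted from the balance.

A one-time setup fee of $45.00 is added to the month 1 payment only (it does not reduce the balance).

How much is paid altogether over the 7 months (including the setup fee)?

Month 1: opening $8,046.12; interest $137.00 → $8,183.12; payment $819.00 (+ $45.00 fee); balance $7,364.12
Month 2: opening $7,364.12; interest $126.00 → $7,490.12; payment $750.00; balance $6,740.12
Month 3: opening $6,740.12; interest $115.00 → $6,855.12; payment $686.00; balance $6,169.12
Month 4: opening $6,169.12; interest $105.00 → $6,274.12; payment $628.00; balance $5,646.12
Month 5: opening $5,646.12; interest $96.00 → $5,742.12; payment $575.00; balance $5,167.12
Month 6: opening $5,167.12; interest $88.00 → $5,255.12; payment $526.00; balance $4,729.12
Month 7: opening $4,729.12; interest $81.00 → $4,810.12; payment $482.00; balance $4,328.12
Total paid: $4,511.00

$4,511.00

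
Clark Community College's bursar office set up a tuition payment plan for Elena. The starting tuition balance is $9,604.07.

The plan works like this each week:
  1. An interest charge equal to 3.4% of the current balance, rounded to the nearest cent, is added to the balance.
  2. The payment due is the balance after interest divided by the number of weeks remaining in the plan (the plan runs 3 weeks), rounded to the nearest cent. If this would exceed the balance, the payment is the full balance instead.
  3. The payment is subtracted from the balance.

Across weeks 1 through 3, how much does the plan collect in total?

Week 1: opening $9,604.07; interest $326.54 → $9,930.61; payment $3,310.20; balance $6,620.41
Week 2: opening $6,620.41; interest $225.09 → $6,845.50; payment $3,422.75; balance $3,422.75
Week 3: opening $3,422.75; interest $116.37 → $3,539.12; payment $3,539.12; balance $0.00
Total paid: $10,272.07

$10,272.07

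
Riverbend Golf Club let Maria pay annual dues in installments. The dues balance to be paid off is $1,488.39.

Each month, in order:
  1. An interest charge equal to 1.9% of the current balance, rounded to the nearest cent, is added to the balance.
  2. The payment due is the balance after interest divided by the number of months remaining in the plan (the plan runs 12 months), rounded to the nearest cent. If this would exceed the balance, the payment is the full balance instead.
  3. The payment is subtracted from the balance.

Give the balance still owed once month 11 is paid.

Month 1: $1,488.39 +$28.28 interest = $1,516.67; pay $126.39 → $1,390.28
Month 2: $1,390.28 +$26.42 interest = $1,416.70; pay $128.79 → $1,287.91
Month 3: $1,287.91 +$24.47 interest = $1,312.38; pay $131.24 → $1,181.14
Month 4: $1,181.14 +$22.44 interest = $1,203.58; pay $133.73 → $1,069.85
Month 5: $1,069.85 +$20.33 interest = $1,090.18; pay $136.27 → $953.91
Month 6: $953.91 +$18.12 interest = $972.03; pay $138.86 → $833.17
Month 7: $833.17 +$15.83 interest = $849.00; pay $141.50 → $707.50
Month 8: $707.50 +$13.44 interest = $720.94; pay $144.19 → $576.75
Month 9: $576.75 +$10.96 interest = $587.71; pay $146.93 → $440.78
Month 10: $440.78 +$8.37 interest = $449.15; pay $149.72 → $299.43
Month 11: $299.43 +$5.69 interest = $305.12; pay $152.56 → $152.56

$152.56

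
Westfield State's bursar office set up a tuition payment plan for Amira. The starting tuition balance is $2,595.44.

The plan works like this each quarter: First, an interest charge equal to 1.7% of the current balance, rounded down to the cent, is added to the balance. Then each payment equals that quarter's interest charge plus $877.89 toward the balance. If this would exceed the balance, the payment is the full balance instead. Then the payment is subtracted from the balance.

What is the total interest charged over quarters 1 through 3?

$87.58

Quarter 1: opening $2,595.44; interest $44.12 → $2,639.56; payment $922.01; balance $1,717.55
Quarter 2: opening $1,717.55; interest $29.19 → $1,746.74; payment $907.08; balance $839.66
Quarter 3: opening $839.66; interest $14.27 → $853.93; payment $853.93; balance $0.00
Total interest: $44.12 + $29.19 + $14.27 = $87.58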